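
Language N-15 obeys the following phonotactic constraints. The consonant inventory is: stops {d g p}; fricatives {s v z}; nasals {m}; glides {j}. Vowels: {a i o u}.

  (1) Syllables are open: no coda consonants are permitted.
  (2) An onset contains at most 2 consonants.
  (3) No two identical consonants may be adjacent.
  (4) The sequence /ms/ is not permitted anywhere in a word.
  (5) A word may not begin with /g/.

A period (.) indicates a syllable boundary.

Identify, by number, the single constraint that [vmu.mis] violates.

1

[vmu.mis]: syllable 2 coda /s/ has 1 consonant (> 0).
This is a violation of constraint 1: "Syllables are open: no coda consonants are permitted."
The remaining constraints (2, 3, 4, 5) are satisfied.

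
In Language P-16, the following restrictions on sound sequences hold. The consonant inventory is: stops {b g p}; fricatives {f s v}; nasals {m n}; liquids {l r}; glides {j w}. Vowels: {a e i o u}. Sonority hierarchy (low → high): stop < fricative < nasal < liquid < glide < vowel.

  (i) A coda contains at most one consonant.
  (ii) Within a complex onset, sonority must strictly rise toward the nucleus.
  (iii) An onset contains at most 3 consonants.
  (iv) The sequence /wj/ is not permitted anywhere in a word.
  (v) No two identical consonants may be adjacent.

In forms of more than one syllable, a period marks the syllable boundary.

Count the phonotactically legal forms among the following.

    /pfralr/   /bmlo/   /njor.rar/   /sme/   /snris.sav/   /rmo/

2

/pfralr/ — violates constraint (i): syllable 1 coda /lr/ has 2 consonants (> 1) → phonotactically illegal
/bmlo/ — σ1 onset /bml/ (1→3→4 rises), coda /∅/ ok → phonotactically legal
/njor.rar/ — violates constraint (v): adjacent identical consonants /rr/ → phonotactically illegal
/sme/ — σ1 onset /sm/ (2→3 rises), coda /∅/ ok → phonotactically legal
/snris.sav/ — violates constraint (v): adjacent identical consonants /ss/ → phonotactically illegal
/rmo/ — violates constraint (ii): syllable 1 onset /rm/: /r/ (liquid, 4) → /m/ (nasal, 3) does not rise → phonotactically illegal
Phonotactically legal: /bmlo/, /sme/ → 2.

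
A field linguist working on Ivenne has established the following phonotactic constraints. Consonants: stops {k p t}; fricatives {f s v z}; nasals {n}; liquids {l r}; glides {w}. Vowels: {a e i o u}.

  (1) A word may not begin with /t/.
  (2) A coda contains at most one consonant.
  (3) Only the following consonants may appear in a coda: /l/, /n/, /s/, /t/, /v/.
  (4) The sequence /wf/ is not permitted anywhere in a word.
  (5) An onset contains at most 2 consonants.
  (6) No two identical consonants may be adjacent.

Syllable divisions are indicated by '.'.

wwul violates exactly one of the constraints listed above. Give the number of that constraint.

wwul: adjacent identical consonants /ww/.
This is a violation of constraint 6: "No two identical consonants may be adjacent."
The remaining constraints (1, 2, 3, 4, 5) are satisfied.

6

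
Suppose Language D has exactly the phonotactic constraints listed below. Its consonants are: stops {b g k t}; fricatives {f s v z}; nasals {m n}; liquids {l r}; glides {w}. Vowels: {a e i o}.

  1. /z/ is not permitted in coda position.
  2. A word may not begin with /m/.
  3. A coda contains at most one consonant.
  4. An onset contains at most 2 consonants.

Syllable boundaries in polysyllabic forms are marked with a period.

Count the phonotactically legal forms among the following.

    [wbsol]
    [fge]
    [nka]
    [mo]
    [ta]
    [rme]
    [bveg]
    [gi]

[wbsol] — violates constraint 4: syllable 1 onset /wbs/ has 3 consonants (> 2) → phonotactically illegal
[fge] — σ1 onset /fg/ (2C), coda /∅/ ok → phonotactically legal
[nka] — σ1 onset /nk/ (2C), coda /∅/ ok → phonotactically legal
[mo] — violates constraint 2: word begins with /m/ → phonotactically illegal
[ta] — σ1 onset /t/, coda /∅/ ok → phonotactically legal
[rme] — σ1 onset /rm/ (2C), coda /∅/ ok → phonotactically legal
[bveg] — σ1 onset /bv/ (2C), coda /g/ ok → phonotactically legal
[gi] — σ1 onset /g/, coda /∅/ ok → phonotactically legal
Phonotactically legal: [fge], [nka], [ta], [rme], [bveg], [gi] → 6.

6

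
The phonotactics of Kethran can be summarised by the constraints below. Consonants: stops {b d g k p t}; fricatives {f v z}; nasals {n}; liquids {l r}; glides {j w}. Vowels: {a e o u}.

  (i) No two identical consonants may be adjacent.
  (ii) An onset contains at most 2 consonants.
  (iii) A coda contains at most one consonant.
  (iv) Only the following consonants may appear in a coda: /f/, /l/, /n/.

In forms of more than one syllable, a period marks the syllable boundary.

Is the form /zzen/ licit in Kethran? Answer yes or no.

/zzen/ — violates constraint (i): adjacent identical consonants /zz/ → illicit

no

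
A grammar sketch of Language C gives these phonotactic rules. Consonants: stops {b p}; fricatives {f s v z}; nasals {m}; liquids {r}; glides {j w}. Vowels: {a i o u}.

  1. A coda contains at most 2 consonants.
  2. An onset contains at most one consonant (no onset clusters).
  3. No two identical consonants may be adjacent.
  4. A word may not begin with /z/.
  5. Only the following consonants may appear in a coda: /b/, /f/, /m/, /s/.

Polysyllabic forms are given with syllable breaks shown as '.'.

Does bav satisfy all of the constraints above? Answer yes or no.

no

bav — violates constraint 5: syllable 1 coda contains /v/, which is not a licensed coda consonant → illicit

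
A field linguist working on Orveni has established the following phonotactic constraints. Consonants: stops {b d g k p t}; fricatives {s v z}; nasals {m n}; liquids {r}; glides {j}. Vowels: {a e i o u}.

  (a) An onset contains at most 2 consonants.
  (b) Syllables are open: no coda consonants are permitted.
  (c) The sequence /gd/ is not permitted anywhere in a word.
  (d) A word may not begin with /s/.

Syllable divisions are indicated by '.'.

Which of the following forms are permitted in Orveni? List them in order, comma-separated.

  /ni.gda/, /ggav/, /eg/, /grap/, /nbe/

/nbe/

/ni.gda/ — violates constraint (c): contains banned sequence /gd/ → not permitted
/ggav/ — violates constraint (b): syllable 1 coda /v/ has 1 consonant (> 0) → not permitted
/eg/ — violates constraint (b): syllable 1 coda /g/ has 1 consonant (> 0) → not permitted
/grap/ — violates constraint (b): syllable 1 coda /p/ has 1 consonant (> 0) → not permitted
/nbe/ — σ1 onset /nb/ (2C), coda /∅/ ok → permitted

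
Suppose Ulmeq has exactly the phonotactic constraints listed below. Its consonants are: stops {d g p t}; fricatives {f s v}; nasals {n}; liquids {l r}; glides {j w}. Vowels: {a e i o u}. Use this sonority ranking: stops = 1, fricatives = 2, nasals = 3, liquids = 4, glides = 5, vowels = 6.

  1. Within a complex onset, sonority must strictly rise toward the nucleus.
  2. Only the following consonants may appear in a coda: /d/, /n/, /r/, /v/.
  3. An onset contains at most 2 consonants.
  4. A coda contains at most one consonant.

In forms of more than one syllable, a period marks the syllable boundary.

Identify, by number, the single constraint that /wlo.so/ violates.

1

/wlo.so/: syllable 1 onset /wl/: /w/ (glide, 5) → /l/ (liquid, 4) does not rise.
This is a violation of constraint 1: "Within a complex onset, sonority must strictly rise toward the nucleus."
The remaining constraints (2, 3, 4) are satisfied.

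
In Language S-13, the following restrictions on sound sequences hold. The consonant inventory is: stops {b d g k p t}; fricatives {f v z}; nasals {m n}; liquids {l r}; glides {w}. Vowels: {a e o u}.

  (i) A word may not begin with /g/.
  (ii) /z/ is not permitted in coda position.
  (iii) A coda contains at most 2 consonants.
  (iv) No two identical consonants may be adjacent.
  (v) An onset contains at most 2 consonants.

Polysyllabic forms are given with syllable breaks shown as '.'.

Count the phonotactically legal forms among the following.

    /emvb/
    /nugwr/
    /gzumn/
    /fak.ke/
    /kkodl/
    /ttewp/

0

/emvb/ — violates constraint (iii): syllable 1 coda /mvb/ has 3 consonants (> 2) → phonotactically illegal
/nugwr/ — violates constraint (iii): syllable 1 coda /gwr/ has 3 consonants (> 2) → phonotactically illegal
/gzumn/ — violates constraint (i): word begins with /g/ → phonotactically illegal
/fak.ke/ — violates constraint (iv): adjacent identical consonants /kk/ → phonotactically illegal
/kkodl/ — violates constraint (iv): adjacent identical consonants /kk/ → phonotactically illegal
/ttewp/ — violates constraint (iv): adjacent identical consonants /tt/ → phonotactically illegal
No form is phonotactically legal → 0.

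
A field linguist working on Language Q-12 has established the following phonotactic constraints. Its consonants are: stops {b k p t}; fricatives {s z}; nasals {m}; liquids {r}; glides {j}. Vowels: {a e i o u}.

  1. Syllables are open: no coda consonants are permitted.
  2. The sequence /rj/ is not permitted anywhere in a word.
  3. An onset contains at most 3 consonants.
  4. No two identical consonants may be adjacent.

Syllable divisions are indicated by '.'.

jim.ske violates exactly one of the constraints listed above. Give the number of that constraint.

1

jim.ske: syllable 1 coda /m/ has 1 consonant (> 0).
This is a violation of constraint 1: "Syllables are open: no coda consonants are permitted."
The remaining constraints (2, 3, 4) are satisfied.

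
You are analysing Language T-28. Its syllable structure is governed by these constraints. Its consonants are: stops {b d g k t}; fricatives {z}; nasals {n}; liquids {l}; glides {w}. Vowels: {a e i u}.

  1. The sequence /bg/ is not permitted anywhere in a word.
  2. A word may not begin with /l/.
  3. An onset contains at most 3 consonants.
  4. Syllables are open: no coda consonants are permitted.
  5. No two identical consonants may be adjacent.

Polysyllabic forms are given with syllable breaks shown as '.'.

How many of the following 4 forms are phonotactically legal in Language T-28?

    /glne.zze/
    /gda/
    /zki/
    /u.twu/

/glne.zze/ — violates constraint 5: adjacent identical consonants /zz/ → phonotactically illegal
/gda/ — σ1 onset /gd/ (2C), coda /∅/ ok → phonotactically legal
/zki/ — σ1 onset /zk/ (2C), coda /∅/ ok → phonotactically legal
/u.twu/ — σ1 onset /∅/, coda /∅/ ok; σ2 onset /tw/ (2C), coda /∅/ ok → phonotactically legal
Phonotactically legal: /gda/, /zki/, /u.twu/ → 3.

3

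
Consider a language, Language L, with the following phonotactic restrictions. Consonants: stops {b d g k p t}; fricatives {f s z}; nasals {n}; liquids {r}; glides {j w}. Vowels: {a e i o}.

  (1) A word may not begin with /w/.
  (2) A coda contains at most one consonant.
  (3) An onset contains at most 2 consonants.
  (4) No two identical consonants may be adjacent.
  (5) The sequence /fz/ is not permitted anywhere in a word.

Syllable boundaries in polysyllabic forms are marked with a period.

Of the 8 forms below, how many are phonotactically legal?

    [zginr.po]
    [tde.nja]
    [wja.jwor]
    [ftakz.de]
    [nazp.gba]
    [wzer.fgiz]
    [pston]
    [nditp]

[zginr.po] — violates constraint 2: syllable 1 coda /nr/ has 2 consonants (> 1) → phonotactically illegal
[tde.nja] — σ1 onset /td/ (2C), coda /∅/ ok; σ2 onset /nj/ (2C), coda /∅/ ok → phonotactically legal
[wja.jwor] — violates constraint 1: word begins with /w/ → phonotactically illegal
[ftakz.de] — violates constraint 2: syllable 1 coda /kz/ has 2 consonants (> 1) → phonotactically illegal
[nazp.gba] — violates constraint 2: syllable 1 coda /zp/ has 2 consonants (> 1) → phonotactically illegal
[wzer.fgiz] — violates constraint 1: word begins with /w/ → phonotactically illegal
[pston] — violates constraint 3: syllable 1 onset /pst/ has 3 consonants (> 2) → phonotactically illegal
[nditp] — violates constraint 2: syllable 1 coda /tp/ has 2 consonants (> 1) → phonotactically illegal
Phonotactically legal: [tde.nja] → 1.

1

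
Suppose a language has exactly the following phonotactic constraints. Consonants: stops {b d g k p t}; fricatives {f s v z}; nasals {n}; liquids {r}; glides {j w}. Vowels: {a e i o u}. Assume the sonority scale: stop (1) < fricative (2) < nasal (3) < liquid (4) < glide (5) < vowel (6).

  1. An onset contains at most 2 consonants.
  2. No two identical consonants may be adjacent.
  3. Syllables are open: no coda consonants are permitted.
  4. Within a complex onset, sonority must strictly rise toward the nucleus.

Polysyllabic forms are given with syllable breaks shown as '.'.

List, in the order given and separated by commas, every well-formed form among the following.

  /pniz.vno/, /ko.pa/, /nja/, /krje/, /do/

/ko.pa/, /nja/, /do/

/pniz.vno/ — violates constraint 3: syllable 1 coda /z/ has 1 consonant (> 0) → ill-formed
/ko.pa/ — σ1 onset /k/, coda /∅/ ok; σ2 onset /p/, coda /∅/ ok → well-formed
/nja/ — σ1 onset /nj/ (3→5 rises), coda /∅/ ok → well-formed
/krje/ — violates constraint 1: syllable 1 onset /krj/ has 3 consonants (> 2) → ill-formed
/do/ — σ1 onset /d/, coda /∅/ ok → well-formed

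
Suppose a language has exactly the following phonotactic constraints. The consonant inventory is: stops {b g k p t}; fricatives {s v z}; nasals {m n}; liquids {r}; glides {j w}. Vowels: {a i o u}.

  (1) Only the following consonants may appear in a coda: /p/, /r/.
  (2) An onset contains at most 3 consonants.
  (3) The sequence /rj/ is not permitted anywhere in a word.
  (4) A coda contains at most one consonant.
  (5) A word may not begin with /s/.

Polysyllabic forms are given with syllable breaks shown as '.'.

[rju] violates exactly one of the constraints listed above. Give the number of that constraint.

3

[rju]: contains banned sequence /rj/.
This is a violation of constraint 3: "The sequence /rj/ is not permitted anywhere in a word."
The remaining constraints (1, 2, 4, 5) are satisfied.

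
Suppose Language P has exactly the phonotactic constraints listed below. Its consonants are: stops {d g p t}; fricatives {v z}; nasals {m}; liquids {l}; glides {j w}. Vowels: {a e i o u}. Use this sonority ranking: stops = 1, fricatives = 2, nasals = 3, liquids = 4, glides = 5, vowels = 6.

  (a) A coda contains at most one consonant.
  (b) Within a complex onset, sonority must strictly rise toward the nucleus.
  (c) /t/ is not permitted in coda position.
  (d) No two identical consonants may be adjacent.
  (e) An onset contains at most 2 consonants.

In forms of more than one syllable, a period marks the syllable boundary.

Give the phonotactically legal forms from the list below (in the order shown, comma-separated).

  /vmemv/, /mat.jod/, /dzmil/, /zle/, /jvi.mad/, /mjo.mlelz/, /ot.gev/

/zle/

/vmemv/ — violates constraint (a): syllable 1 coda /mv/ has 2 consonants (> 1) → phonotactically illegal
/mat.jod/ — violates constraint (c): syllable 1 coda contains /t/ → phonotactically illegal
/dzmil/ — violates constraint (e): syllable 1 onset /dzm/ has 3 consonants (> 2) → phonotactically illegal
/zle/ — σ1 onset /zl/ (2→4 rises), coda /∅/ ok → phonotactically legal
/jvi.mad/ — violates constraint (b): syllable 1 onset /jv/: /j/ (glide, 5) → /v/ (fricative, 2) does not rise → phonotactically illegal
/mjo.mlelz/ — violates constraint (a): syllable 2 coda /lz/ has 2 consonants (> 1) → phonotactically illegal
/ot.gev/ — violates constraint (c): syllable 1 coda contains /t/ → phonotactically illegal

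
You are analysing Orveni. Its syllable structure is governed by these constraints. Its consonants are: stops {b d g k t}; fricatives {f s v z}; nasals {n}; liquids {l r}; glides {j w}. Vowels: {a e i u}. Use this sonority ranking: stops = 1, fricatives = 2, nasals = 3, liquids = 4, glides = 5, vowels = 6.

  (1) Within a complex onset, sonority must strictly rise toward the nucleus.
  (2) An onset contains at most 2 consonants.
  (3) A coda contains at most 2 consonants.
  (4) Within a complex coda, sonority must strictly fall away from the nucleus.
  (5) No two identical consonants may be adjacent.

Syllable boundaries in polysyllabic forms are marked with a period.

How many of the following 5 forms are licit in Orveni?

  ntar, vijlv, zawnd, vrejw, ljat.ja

ntar — violates constraint 1: syllable 1 onset /nt/: /n/ (nasal, 3) → /t/ (stop, 1) does not rise → illicit
vijlv — violates constraint 3: syllable 1 coda /jlv/ has 3 consonants (> 2) → illicit
zawnd — violates constraint 3: syllable 1 coda /wnd/ has 3 consonants (> 2) → illicit
vrejw — violates constraint 4: syllable 1 coda /jw/: /j/ (glide, 5) → /w/ (glide, 5) does not fall → illicit
ljat.ja — σ1 onset /lj/ (4→5 rises), coda /t/ ok; σ2 onset /j/, coda /∅/ ok → licit
Licit: ljat.ja → 1.

1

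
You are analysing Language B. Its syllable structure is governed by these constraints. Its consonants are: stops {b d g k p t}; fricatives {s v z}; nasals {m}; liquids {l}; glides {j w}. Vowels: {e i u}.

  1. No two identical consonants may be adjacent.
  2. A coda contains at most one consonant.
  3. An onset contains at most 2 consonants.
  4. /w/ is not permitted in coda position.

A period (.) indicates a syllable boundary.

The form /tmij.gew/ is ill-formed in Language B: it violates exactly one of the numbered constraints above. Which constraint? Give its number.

/tmij.gew/: syllable 2 coda contains /w/.
This is a violation of constraint 4: "/w/ is not permitted in coda position."
The remaining constraints (1, 2, 3) are satisfied.

4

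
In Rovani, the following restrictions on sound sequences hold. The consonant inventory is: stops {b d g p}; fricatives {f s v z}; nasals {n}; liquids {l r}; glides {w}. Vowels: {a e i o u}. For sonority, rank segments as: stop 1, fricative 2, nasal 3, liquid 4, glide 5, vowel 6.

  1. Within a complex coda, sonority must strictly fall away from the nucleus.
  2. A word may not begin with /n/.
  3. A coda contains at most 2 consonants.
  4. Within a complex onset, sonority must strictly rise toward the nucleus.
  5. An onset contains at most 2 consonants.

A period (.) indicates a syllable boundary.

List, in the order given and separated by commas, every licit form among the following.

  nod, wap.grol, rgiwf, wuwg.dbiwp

wap.grol

nod — violates constraint 2: word begins with /n/ → illicit
wap.grol — σ1 onset /w/, coda /p/ ok; σ2 onset /gr/ (1→4 rises), coda /l/ ok → licit
rgiwf — violates constraint 4: syllable 1 onset /rg/: /r/ (liquid, 4) → /g/ (stop, 1) does not rise → illicit
wuwg.dbiwp — violates constraint 4: syllable 2 onset /db/: /d/ (stop, 1) → /b/ (stop, 1) does not rise → illicit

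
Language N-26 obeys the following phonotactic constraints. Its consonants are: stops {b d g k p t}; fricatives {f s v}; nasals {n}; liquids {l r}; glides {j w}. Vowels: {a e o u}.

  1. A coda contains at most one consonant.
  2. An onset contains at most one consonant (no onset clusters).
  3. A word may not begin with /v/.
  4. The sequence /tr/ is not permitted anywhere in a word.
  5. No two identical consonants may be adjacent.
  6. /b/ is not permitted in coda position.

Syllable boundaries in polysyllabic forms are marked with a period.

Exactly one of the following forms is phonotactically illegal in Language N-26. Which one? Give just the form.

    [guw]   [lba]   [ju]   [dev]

[lba]

[guw] — σ1 onset /g/, coda /w/ ok → phonotactically legal
[lba] — violates constraint 2: syllable 1 onset /lb/ has 2 consonants (> 1) → phonotactically illegal
[ju] — σ1 onset /j/, coda /∅/ ok → phonotactically legal
[dev] — σ1 onset /d/, coda /v/ ok → phonotactically legal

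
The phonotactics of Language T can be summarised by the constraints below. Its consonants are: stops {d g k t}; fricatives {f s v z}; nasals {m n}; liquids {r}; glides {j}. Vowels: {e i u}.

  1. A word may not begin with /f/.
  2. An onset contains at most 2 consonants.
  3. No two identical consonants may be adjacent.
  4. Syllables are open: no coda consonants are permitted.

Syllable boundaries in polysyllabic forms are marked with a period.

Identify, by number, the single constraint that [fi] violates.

1

[fi]: word begins with /f/.
This is a violation of constraint 1: "A word may not begin with /f/."
The remaining constraints (2, 3, 4) are satisfied.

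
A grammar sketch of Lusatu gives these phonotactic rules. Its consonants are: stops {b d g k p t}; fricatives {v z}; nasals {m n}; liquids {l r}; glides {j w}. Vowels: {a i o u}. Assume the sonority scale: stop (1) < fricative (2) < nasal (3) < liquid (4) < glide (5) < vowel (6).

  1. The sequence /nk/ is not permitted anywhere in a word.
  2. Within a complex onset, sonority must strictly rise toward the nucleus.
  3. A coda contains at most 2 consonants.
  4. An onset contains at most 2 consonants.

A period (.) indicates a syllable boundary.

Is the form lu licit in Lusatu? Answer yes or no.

lu — σ1 onset /l/, coda /∅/ ok → licit

yes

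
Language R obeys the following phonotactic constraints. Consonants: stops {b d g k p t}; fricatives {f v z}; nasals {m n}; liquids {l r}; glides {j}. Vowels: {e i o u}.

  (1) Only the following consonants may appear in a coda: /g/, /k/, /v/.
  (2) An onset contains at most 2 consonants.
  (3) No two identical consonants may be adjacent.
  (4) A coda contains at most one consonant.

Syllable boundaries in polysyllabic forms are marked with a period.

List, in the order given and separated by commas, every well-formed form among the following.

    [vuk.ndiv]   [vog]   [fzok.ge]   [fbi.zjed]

[vuk.ndiv], [vog], [fzok.ge]

[vuk.ndiv] — σ1 onset /v/, coda /k/ ok; σ2 onset /nd/ (2C), coda /v/ ok → well-formed
[vog] — σ1 onset /v/, coda /g/ ok → well-formed
[fzok.ge] — σ1 onset /fz/ (2C), coda /k/ ok; σ2 onset /g/, coda /∅/ ok → well-formed
[fbi.zjed] — violates constraint 1: syllable 2 coda contains /d/, which is not a licensed coda consonant → ill-formed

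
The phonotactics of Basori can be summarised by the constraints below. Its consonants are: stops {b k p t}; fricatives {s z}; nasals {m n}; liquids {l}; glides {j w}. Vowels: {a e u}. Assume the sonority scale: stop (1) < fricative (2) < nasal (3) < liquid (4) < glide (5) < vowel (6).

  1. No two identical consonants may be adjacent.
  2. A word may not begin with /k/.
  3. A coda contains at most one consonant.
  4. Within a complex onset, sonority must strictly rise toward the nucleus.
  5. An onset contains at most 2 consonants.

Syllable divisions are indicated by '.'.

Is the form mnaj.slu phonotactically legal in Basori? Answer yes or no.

mnaj.slu — violates constraint 4: syllable 1 onset /mn/: /m/ (nasal, 3) → /n/ (nasal, 3) does not rise → phonotactically illegal

no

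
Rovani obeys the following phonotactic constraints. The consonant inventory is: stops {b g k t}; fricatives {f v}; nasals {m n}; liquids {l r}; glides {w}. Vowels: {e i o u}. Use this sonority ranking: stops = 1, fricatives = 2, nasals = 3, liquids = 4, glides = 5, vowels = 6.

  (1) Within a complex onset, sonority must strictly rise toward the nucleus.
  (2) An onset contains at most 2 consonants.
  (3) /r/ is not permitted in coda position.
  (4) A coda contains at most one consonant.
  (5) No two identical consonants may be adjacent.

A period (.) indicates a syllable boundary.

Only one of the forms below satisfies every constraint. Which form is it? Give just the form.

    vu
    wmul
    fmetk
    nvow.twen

vu

vu — σ1 onset /v/, coda /∅/ ok → permitted
wmul — violates constraint 1: syllable 1 onset /wm/: /w/ (glide, 5) → /m/ (nasal, 3) does not rise → not permitted
fmetk — violates constraint 4: syllable 1 coda /tk/ has 2 consonants (> 1) → not permitted
nvow.twen — violates constraint 1: syllable 1 onset /nv/: /n/ (nasal, 3) → /v/ (fricative, 2) does not rise → not permitted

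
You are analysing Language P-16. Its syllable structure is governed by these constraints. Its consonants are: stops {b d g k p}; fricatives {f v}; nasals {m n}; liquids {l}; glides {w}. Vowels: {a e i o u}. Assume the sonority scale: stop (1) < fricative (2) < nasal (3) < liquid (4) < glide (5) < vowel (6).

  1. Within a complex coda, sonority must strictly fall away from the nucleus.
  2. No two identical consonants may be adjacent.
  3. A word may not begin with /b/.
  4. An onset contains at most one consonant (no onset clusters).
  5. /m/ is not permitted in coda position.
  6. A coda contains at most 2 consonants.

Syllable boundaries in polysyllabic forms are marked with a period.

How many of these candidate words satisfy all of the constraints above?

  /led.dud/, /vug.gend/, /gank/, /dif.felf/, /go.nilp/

2

/led.dud/ — violates constraint 2: adjacent identical consonants /dd/ → phonotactically illegal
/vug.gend/ — violates constraint 2: adjacent identical consonants /gg/ → phonotactically illegal
/gank/ — σ1 onset /g/, coda /nk/ (3→1 falls) ok → phonotactically legal
/dif.felf/ — violates constraint 2: adjacent identical consonants /ff/ → phonotactically illegal
/go.nilp/ — σ1 onset /g/, coda /∅/ ok; σ2 onset /n/, coda /lp/ (4→1 falls) ok → phonotactically legal
Phonotactically legal: /gank/, /go.nilp/ → 2.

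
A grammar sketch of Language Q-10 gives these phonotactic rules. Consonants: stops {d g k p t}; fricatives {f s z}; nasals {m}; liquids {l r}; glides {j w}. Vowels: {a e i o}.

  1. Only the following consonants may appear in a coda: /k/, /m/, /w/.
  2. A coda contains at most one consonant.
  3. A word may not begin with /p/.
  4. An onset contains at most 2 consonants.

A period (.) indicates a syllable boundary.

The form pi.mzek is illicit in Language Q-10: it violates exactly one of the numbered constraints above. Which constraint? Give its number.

3

pi.mzek: word begins with /p/.
This is a violation of constraint 3: "A word may not begin with /p/."
The remaining constraints (1, 2, 4) are satisfied.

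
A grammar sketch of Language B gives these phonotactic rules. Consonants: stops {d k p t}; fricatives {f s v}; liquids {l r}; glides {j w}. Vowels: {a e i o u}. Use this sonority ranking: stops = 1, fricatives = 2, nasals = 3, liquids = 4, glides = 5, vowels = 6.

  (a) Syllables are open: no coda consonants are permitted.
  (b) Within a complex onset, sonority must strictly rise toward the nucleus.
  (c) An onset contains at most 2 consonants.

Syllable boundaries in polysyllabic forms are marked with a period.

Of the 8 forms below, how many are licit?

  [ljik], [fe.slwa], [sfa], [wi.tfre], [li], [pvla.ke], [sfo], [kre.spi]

1

[ljik] — violates constraint (a): syllable 1 coda /k/ has 1 consonant (> 0) → illicit
[fe.slwa] — violates constraint (c): syllable 2 onset /slw/ has 3 consonants (> 2) → illicit
[sfa] — violates constraint (b): syllable 1 onset /sf/: /s/ (fricative, 2) → /f/ (fricative, 2) does not rise → illicit
[wi.tfre] — violates constraint (c): syllable 2 onset /tfr/ has 3 consonants (> 2) → illicit
[li] — σ1 onset /l/, coda /∅/ ok → licit
[pvla.ke] — violates constraint (c): syllable 1 onset /pvl/ has 3 consonants (> 2) → illicit
[sfo] — violates constraint (b): syllable 1 onset /sf/: /s/ (fricative, 2) → /f/ (fricative, 2) does not rise → illicit
[kre.spi] — violates constraint (b): syllable 2 onset /sp/: /s/ (fricative, 2) → /p/ (stop, 1) does not rise → illicit
Licit: [li] → 1.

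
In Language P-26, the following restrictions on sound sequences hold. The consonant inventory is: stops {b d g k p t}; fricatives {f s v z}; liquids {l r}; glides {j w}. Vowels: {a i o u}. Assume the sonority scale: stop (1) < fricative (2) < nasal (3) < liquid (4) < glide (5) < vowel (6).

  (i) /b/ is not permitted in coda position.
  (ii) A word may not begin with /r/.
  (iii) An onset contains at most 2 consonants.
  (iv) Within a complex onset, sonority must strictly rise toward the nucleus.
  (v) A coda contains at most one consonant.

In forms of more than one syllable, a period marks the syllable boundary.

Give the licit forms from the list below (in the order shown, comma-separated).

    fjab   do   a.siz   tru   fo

do, a.siz, tru, fo

fjab — violates constraint (i): syllable 1 coda contains /b/ → illicit
do — σ1 onset /d/, coda /∅/ ok → licit
a.siz — σ1 onset /∅/, coda /∅/ ok; σ2 onset /s/, coda /z/ ok → licit
tru — σ1 onset /tr/ (1→4 rises), coda /∅/ ok → licit
fo — σ1 onset /f/, coda /∅/ ok → licit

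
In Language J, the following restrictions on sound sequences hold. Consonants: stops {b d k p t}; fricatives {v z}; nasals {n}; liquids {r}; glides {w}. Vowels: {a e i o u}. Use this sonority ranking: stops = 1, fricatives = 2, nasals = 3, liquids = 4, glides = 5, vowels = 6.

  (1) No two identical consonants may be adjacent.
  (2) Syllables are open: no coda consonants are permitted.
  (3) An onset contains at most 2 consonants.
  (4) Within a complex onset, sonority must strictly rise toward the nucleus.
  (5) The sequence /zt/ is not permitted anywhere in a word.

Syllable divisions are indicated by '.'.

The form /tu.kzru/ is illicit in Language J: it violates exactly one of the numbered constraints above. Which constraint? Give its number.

/tu.kzru/: syllable 2 onset /kzr/ has 3 consonants (> 2).
This is a violation of constraint 3: "An onset contains at most 2 consonants."
The remaining constraints (1, 2, 4, 5) are satisfied.

3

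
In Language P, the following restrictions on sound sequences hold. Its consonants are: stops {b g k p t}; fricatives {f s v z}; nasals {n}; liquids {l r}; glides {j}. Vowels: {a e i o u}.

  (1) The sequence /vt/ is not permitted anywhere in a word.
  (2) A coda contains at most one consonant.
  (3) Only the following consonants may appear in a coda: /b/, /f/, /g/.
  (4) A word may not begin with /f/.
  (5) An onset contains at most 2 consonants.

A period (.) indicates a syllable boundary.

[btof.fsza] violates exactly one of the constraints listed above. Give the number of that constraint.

5

[btof.fsza]: syllable 2 onset /fsz/ has 3 consonants (> 2).
This is a violation of constraint 5: "An onset contains at most 2 consonants."
The remaining constraints (1, 2, 3, 4) are satisfied.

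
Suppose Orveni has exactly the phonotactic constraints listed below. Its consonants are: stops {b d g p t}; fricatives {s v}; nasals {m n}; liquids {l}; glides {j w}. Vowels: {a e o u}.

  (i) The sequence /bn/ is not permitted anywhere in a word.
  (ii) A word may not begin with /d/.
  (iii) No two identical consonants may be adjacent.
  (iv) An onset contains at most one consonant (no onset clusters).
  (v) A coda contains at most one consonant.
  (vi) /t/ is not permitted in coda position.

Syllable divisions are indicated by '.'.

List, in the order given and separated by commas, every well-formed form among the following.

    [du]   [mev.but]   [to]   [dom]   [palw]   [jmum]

[du] — violates constraint (ii): word begins with /d/ → ill-formed
[mev.but] — violates constraint (vi): syllable 2 coda contains /t/ → ill-formed
[to] — σ1 onset /t/, coda /∅/ ok → well-formed
[dom] — violates constraint (ii): word begins with /d/ → ill-formed
[palw] — violates constraint (v): syllable 1 coda /lw/ has 2 consonants (> 1) → ill-formed
[jmum] — violates constraint (iv): syllable 1 onset /jm/ has 2 consonants (> 1) → ill-formed

[to]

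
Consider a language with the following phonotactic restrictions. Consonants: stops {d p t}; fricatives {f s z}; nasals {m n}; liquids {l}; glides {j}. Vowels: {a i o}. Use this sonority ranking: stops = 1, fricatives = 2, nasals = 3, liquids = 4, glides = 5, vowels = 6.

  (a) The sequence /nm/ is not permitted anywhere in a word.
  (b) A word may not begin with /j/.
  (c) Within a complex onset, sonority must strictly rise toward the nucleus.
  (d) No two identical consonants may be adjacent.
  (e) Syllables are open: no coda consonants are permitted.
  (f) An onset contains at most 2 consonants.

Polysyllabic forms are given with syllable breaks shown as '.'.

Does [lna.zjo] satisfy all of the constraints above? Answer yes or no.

[lna.zjo] — violates constraint (c): syllable 1 onset /ln/: /l/ (liquid, 4) → /n/ (nasal, 3) does not rise → not permitted

no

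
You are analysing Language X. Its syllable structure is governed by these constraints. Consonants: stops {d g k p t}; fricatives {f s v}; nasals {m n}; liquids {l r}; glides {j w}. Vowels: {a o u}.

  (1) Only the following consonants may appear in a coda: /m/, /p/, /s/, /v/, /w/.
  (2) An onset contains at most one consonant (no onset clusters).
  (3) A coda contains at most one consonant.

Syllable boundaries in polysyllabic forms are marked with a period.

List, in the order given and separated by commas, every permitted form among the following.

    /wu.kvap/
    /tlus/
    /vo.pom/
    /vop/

/vo.pom/, /vop/

/wu.kvap/ — violates constraint 2: syllable 2 onset /kv/ has 2 consonants (> 1) → not permitted
/tlus/ — violates constraint 2: syllable 1 onset /tl/ has 2 consonants (> 1) → not permitted
/vo.pom/ — σ1 onset /v/, coda /∅/ ok; σ2 onset /p/, coda /m/ ok → permitted
/vop/ — σ1 onset /v/, coda /p/ ok → permitted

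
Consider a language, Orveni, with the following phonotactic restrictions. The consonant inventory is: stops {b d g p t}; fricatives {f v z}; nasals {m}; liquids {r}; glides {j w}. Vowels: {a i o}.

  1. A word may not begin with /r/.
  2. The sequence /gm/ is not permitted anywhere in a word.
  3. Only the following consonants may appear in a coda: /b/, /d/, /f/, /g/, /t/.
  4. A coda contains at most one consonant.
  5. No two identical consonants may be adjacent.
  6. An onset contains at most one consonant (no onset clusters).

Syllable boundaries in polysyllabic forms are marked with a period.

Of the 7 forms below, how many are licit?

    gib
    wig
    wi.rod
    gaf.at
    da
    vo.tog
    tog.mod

6

gib — σ1 onset /g/, coda /b/ ok → licit
wig — σ1 onset /w/, coda /g/ ok → licit
wi.rod — σ1 onset /w/, coda /∅/ ok; σ2 onset /r/, coda /d/ ok → licit
gaf.at — σ1 onset /g/, coda /f/ ok; σ2 onset /∅/, coda /t/ ok → licit
da — σ1 onset /d/, coda /∅/ ok → licit
vo.tog — σ1 onset /v/, coda /∅/ ok; σ2 onset /t/, coda /g/ ok → licit
tog.mod — violates constraint 2: contains banned sequence /gm/ → illicit
Licit: gib, wig, wi.rod, gaf.at, da, vo.tog → 6.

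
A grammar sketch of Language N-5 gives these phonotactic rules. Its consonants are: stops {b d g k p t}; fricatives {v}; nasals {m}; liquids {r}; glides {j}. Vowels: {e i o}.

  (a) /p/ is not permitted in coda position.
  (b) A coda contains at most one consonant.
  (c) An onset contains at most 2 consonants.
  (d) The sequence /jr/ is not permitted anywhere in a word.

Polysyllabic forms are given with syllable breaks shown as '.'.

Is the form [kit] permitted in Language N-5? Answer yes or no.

[kit] — σ1 onset /k/, coda /t/ ok → permitted

yes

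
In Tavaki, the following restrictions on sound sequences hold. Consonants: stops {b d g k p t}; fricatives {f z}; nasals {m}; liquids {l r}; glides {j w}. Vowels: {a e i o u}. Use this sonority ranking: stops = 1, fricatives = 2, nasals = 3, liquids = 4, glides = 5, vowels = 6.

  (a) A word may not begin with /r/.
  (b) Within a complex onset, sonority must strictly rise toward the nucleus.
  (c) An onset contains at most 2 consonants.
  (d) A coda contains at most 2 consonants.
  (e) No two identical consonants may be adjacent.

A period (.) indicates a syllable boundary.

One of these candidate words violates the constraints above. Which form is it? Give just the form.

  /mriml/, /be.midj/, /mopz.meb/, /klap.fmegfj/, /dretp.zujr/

/klap.fmegfj/

/mriml/ — σ1 onset /mr/ (3→4 rises), coda /ml/ (2C) ok → well-formed
/be.midj/ — σ1 onset /b/, coda /∅/ ok; σ2 onset /m/, coda /dj/ (2C) ok → well-formed
/mopz.meb/ — σ1 onset /m/, coda /pz/ (2C) ok; σ2 onset /m/, coda /b/ ok → well-formed
/klap.fmegfj/ — violates constraint (d): syllable 2 coda /gfj/ has 3 consonants (> 2) → ill-formed
/dretp.zujr/ — σ1 onset /dr/ (1→4 rises), coda /tp/ (2C) ok; σ2 onset /z/, coda /jr/ (2C) ok → well-formed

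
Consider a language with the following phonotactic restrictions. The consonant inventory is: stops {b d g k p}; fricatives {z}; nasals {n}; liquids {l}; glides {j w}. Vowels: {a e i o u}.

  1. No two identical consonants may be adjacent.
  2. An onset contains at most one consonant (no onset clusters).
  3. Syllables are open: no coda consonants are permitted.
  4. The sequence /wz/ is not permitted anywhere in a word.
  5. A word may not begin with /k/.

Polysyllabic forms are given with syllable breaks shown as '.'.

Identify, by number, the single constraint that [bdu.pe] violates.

2

[bdu.pe]: syllable 1 onset /bd/ has 2 consonants (> 1).
This is a violation of constraint 2: "An onset contains at most one consonant (no onset clusters)."
The remaining constraints (1, 3, 4, 5) are satisfied.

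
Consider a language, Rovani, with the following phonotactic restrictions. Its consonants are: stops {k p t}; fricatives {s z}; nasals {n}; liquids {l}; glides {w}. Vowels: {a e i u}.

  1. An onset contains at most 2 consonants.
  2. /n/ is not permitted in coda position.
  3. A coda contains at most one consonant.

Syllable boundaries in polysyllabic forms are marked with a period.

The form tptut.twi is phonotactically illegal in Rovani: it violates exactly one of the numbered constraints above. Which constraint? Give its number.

1

tptut.twi: syllable 1 onset /tpt/ has 3 consonants (> 2).
This is a violation of constraint 1: "An onset contains at most 2 consonants."
The remaining constraints (2, 3) are satisfied.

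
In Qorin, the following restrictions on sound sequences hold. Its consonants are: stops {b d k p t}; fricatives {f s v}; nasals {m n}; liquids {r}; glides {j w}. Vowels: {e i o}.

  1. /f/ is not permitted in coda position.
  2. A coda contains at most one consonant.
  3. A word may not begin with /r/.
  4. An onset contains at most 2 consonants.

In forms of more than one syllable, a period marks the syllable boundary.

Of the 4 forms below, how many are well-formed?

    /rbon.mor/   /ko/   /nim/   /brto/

2

/rbon.mor/ — violates constraint 3: word begins with /r/ → ill-formed
/ko/ — σ1 onset /k/, coda /∅/ ok → well-formed
/nim/ — σ1 onset /n/, coda /m/ ok → well-formed
/brto/ — violates constraint 4: syllable 1 onset /brt/ has 3 consonants (> 2) → ill-formed
Well-formed: /ko/, /nim/ → 2.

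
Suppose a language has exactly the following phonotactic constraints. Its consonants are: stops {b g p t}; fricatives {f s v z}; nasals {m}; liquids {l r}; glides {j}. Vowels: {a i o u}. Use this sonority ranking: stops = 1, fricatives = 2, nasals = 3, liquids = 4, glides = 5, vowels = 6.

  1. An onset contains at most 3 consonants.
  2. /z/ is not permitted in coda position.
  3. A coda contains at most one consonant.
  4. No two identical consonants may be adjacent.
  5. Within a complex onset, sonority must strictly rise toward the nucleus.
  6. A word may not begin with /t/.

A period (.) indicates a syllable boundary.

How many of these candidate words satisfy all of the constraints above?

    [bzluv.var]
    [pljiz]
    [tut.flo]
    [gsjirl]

0

[bzluv.var] — violates constraint 4: adjacent identical consonants /vv/ → illicit
[pljiz] — violates constraint 2: syllable 1 coda contains /z/ → illicit
[tut.flo] — violates constraint 6: word begins with /t/ → illicit
[gsjirl] — violates constraint 3: syllable 1 coda /rl/ has 2 consonants (> 1) → illicit
No form is licit → 0.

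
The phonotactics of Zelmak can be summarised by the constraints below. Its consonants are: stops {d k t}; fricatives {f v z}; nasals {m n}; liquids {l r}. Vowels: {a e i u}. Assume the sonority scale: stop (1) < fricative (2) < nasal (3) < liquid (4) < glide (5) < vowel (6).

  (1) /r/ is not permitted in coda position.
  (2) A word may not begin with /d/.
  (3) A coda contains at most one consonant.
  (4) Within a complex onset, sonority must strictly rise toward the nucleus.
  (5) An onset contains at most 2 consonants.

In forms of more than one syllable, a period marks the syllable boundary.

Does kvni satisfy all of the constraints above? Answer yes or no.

kvni — violates constraint 5: syllable 1 onset /kvn/ has 3 consonants (> 2) → illicit

no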